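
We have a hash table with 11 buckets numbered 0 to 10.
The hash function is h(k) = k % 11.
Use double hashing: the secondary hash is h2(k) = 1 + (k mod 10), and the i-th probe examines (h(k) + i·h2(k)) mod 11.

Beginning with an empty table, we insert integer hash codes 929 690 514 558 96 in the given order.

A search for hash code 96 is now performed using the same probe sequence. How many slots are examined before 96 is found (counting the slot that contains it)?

2

929: h=5 => slot 5
690: h=8 => slot 8
514: h=8, h2=5, probe 8,2 => slot 2
558: h=8, h2=9, probe 8,6 => slot 6
96: h=8, h2=7, probe 8,4 => slot 4
Table: [∅, ∅, 514, ∅, 96, 929, 558, ∅, 690, ∅, ∅]
Lookup 96: h=8, h2=7, probe 8,4 → found at 4.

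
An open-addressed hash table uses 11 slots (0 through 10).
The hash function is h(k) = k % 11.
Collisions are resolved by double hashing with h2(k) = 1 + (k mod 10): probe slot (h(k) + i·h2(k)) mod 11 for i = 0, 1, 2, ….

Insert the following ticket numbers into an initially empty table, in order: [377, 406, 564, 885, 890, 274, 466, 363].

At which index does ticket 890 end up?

377: h=3 => slot 3
406: h=10 => slot 10
564: h=3, h2=5, probe 3,8 => slot 8
885: h=5 => slot 5
890: h=10, h2=1, probe 10,0 => slot 0
274: h=10, h2=5, probe 10,4 => slot 4
466: h=4, h2=7, probe 4,0,7 => slot 7
363: h=0, h2=4, probe 0,4,8,1 => slot 1
Table: [890, 363, -, 377, 274, 885, -, 466, 564, -, 406]

0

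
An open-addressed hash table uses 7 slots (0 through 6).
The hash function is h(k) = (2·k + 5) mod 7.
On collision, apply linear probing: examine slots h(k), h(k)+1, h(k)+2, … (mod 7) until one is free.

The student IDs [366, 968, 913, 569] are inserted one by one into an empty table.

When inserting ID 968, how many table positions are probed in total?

2

Insert 366: h=2, slot 2 empty -> index 2.
Insert 968: h=2, slot 2 occupied -> index 3.
Insert 913: h=4, slot 4 empty -> index 4.
Insert 569: h=2, slots 2,3,4 occupied -> index 5.
Table: [-, -, 366, 968, 913, 569, -]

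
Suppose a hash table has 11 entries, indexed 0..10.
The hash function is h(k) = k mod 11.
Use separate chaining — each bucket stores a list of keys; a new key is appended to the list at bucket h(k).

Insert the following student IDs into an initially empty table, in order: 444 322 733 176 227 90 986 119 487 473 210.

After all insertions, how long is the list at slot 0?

Insert 444: h=4, bucket 4 empty → new chain.
Insert 322: h=3, bucket 3 empty → new chain.
Insert 733: h=7, bucket 7 empty → new chain.
Insert 176: h=0, bucket 0 empty → new chain.
Insert 227: h=7, bucket 7 nonempty → append to chain.
Insert 90: h=2, bucket 2 empty → new chain.
Insert 986: h=7, bucket 7 nonempty → append to chain.
Insert 119: h=9, bucket 9 empty → new chain.
Insert 487: h=3, bucket 3 nonempty → append to chain.
Insert 473: h=0, bucket 0 nonempty → append to chain.
Insert 210: h=1, bucket 1 empty → new chain.
Final buckets:
0: 176 -> 473
1: 210
2: 90
3: 322 -> 487
4: 444
5: .
6: .
7: 733 -> 227 -> 986
8: .
9: 119
10: .

2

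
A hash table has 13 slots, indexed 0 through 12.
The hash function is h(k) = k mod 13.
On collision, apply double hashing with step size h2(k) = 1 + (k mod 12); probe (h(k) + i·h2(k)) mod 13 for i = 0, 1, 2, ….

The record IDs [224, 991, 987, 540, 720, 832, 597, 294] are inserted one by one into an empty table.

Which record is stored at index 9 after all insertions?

224: h=3 → slot 3
991: h=3, h2=8, probe 3,11 → slot 11
987: h=12 → slot 12
540: h=7 → slot 7
720: h=5 → slot 5
832: h=0 → slot 0
597: h=12, h2=10, probe 12,9 → slot 9
294: h=8 → slot 8
Table: [832, —, —, 224, —, 720, —, 540, 294, 597, —, 991, 987]

597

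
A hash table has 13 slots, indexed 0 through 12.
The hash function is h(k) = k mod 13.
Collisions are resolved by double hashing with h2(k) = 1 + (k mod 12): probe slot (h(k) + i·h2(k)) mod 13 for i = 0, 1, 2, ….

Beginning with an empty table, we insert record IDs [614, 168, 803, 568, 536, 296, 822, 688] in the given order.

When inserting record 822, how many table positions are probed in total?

614: h=3 => slot 3
168: h=12 => slot 12
803: h=10 => slot 10
568: h=9 => slot 9
536: h=3, h2=9, probe 3,12,8 => slot 8
296: h=10, h2=9, probe 10,6 => slot 6
822: h=3, h2=7, probe 3,10,4 => slot 4
688: h=12, h2=5, probe 12,4,9,1 => slot 1
Table: [-, 688, -, 614, 822, -, 296, -, 536, 568, 803, -, 168]

3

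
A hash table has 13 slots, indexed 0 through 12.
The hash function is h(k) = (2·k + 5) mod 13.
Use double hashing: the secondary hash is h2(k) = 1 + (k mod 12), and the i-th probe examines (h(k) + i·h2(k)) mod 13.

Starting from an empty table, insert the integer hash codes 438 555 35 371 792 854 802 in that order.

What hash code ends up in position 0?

Insert 438: h=10, slot 10 empty => index 10.
Insert 555: h=10, h2=4, slot 10 occupied => index 1.
Insert 35: h=10, h2=12, slot 10 occupied => index 9.
Insert 371: h=6, slot 6 empty => index 6.
Insert 792: h=3, slot 3 empty => index 3.
Insert 854: h=10, h2=3, slot 10 occupied => index 0.
Insert 802: h=10, h2=11, slot 10 occupied => index 8.
Table: [854, 555, -, 792, -, -, 371, -, 802, 35, 438, -, -]

854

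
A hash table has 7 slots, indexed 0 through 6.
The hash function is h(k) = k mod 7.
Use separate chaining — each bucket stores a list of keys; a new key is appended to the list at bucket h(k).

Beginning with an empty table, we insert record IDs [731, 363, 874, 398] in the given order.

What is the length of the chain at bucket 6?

3

731 → bucket 3
363 → bucket 6
874 → bucket 6 (collision)
398 → bucket 6 (collision)
Final buckets:
0: _
1: _
2: _
3: 731
4: _
5: _
6: 363 -> 874 -> 398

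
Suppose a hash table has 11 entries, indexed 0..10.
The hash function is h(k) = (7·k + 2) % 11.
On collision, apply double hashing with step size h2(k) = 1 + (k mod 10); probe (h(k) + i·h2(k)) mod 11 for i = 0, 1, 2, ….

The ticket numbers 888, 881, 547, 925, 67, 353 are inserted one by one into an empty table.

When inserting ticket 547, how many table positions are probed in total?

888: h=3 -> slot 3
881: h=9 -> slot 9
547: h=3, h2=8, probe 3,0 -> slot 0
925: h=9, h2=6, probe 9,4 -> slot 4
67: h=9, h2=8, probe 9,6 -> slot 6
353: h=9, h2=4, probe 9,2 -> slot 2
Table: [547, _, 353, 888, 925, _, 67, _, _, 881, _]

2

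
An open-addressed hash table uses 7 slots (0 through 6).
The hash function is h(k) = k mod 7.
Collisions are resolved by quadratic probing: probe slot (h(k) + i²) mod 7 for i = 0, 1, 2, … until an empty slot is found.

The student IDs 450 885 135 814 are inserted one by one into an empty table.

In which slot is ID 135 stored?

Insert 450: h=2, slot 2 empty → index 2.
Insert 885: h=3, slot 3 empty → index 3.
Insert 135: h=2, slots 2,3 occupied → index 6.
Insert 814: h=2, slots 2,3,6 occupied → index 4.
Table: [—, —, 450, 885, 814, —, 135]

6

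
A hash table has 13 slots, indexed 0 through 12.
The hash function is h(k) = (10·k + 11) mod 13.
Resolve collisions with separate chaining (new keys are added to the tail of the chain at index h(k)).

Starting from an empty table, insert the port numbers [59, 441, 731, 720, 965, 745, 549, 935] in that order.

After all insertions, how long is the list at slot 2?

3

59 → bucket 3
441 → bucket 1
731 → bucket 2
720 → bucket 9
965 → bucket 2 (collision)
745 → bucket 12
549 → bucket 2 (collision)
935 → bucket 1 (collision)
Final buckets:
0: .
1: 441 -> 935
2: 731 -> 965 -> 549
3: 59
4: .
5: .
6: .
7: .
8: .
9: 720
10: .
11: .
12: 745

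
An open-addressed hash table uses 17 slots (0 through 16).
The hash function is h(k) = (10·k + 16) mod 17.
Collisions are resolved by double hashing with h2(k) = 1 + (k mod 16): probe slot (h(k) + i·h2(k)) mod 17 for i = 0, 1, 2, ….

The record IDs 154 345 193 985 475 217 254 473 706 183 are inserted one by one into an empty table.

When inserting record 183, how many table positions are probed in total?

154 hashes to 9; slot 9 is free => place at 9.
345 hashes to 15; slot 15 is free => place at 15.
193 hashes to 8; slot 8 is free => place at 8.
985 hashes to 6; slot 6 is free => place at 6.
475 hashes to 6, h2=12; 6 taken => place at 1.
217 hashes to 10; slot 10 is free => place at 10.
254 hashes to 6, h2=15; 6 taken => place at 4.
473 hashes to 3; slot 3 is free => place at 3.
706 hashes to 4, h2=3; 4 taken => place at 7.
183 hashes to 10, h2=8; 10,1,9 taken => place at 0.
Table: [183, 475, ., 473, 254, ., 985, 706, 193, 154, 217, ., ., ., ., 345, .]

4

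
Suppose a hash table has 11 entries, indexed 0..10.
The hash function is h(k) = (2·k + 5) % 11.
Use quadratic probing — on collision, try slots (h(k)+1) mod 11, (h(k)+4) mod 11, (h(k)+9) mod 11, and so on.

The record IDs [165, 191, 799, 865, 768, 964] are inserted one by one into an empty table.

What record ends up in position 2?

191

165 hashes to 5; slot 5 is free -> place at 5.
191 hashes to 2; slot 2 is free -> place at 2.
799 hashes to 8; slot 8 is free -> place at 8.
865 hashes to 8; 8 taken -> place at 9.
768 hashes to 1; slot 1 is free -> place at 1.
964 hashes to 8; 8,9,1 taken -> place at 6.
Table: [—, 768, 191, —, —, 165, 964, —, 799, 865, —]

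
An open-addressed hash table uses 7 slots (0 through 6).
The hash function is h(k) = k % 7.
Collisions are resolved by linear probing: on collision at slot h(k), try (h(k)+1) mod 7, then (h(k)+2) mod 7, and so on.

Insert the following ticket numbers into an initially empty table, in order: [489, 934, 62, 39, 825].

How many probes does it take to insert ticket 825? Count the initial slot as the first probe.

Insert 489: h=6, slot 6 empty → index 6.
Insert 934: h=3, slot 3 empty → index 3.
Insert 62: h=6, slot 6 occupied → index 0.
Insert 39: h=4, slot 4 empty → index 4.
Insert 825: h=6, slots 6,0 occupied → index 1.
Table: [62, 825, ., 934, 39, ., 489]

3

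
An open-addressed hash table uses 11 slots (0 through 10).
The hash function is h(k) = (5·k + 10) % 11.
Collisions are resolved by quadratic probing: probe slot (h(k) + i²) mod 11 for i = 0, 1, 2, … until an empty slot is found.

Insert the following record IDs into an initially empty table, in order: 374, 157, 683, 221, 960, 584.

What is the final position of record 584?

374: h=10 => slot 10
157: h=3 => slot 3
683: h=4 => slot 4
221: h=4, probe 4,5 => slot 5
960: h=3, probe 3,4,7 => slot 7
584: h=4, probe 4,5,8 => slot 8
Table: [_, _, _, 157, 683, 221, _, 960, 584, _, 374]

8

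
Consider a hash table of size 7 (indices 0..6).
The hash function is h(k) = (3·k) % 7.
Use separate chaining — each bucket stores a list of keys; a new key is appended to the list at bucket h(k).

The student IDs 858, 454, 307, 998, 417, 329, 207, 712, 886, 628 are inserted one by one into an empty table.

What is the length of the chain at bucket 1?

858 -> bucket 5
454 -> bucket 4
307 -> bucket 4 (collision)
998 -> bucket 5 (collision)
417 -> bucket 5 (collision)
329 -> bucket 0
207 -> bucket 5 (collision)
712 -> bucket 1
886 -> bucket 5 (collision)
628 -> bucket 1 (collision)
Final buckets:
0: 329
1: 712 -> 628
2: -
3: -
4: 454 -> 307
5: 858 -> 998 -> 417 -> 207 -> 886
6: -

2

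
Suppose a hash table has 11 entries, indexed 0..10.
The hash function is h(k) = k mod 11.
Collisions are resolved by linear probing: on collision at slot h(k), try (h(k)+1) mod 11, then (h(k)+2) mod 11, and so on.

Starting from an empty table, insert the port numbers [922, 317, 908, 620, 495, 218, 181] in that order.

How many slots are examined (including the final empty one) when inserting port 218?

922 hashes to 9; slot 9 is free => place at 9.
317 hashes to 9; 9 taken => place at 10.
908 hashes to 6; slot 6 is free => place at 6.
620 hashes to 4; slot 4 is free => place at 4.
495 hashes to 0; slot 0 is free => place at 0.
218 hashes to 9; 9,10,0 taken => place at 1.
181 hashes to 5; slot 5 is free => place at 5.
Table: [495, 218, _, _, 620, 181, 908, _, _, 922, 317]

4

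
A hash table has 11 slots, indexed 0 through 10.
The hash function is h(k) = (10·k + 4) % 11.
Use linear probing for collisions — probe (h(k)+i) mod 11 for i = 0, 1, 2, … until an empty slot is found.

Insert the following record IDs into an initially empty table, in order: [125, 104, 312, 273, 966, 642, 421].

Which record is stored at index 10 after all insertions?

104

125: h=0 => slot 0
104: h=10 => slot 10
312: h=0, probe 0,1 => slot 1
273: h=6 => slot 6
966: h=6, probe 6,7 => slot 7
642: h=0, probe 0,1,2 => slot 2
421: h=1, probe 1,2,3 => slot 3
Table: [125, 312, 642, 421, _, _, 273, 966, _, _, 104]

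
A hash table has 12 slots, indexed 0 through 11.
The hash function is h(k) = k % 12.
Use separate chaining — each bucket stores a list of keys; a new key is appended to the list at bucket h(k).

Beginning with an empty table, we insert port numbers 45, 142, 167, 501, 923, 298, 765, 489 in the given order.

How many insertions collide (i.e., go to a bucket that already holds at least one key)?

Insert 45: h=9, bucket 9 empty -> new chain.
Insert 142: h=10, bucket 10 empty -> new chain.
Insert 167: h=11, bucket 11 empty -> new chain.
Insert 501: h=9, bucket 9 nonempty -> append to chain.
Insert 923: h=11, bucket 11 nonempty -> append to chain.
Insert 298: h=10, bucket 10 nonempty -> append to chain.
Insert 765: h=9, bucket 9 nonempty -> append to chain.
Insert 489: h=9, bucket 9 nonempty -> append to chain.
Final buckets:
0: —
1: —
2: —
3: —
4: —
5: —
6: —
7: —
8: —
9: 45 -> 501 -> 765 -> 489
10: 142 -> 298
11: 167 -> 923

5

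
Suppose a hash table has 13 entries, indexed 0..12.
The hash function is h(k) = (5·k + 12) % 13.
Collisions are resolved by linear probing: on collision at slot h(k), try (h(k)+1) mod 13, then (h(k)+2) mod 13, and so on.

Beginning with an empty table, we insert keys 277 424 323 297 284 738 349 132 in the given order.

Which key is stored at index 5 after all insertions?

Insert 277: h=6, slot 6 empty => index 6.
Insert 424: h=0, slot 0 empty => index 0.
Insert 323: h=2, slot 2 empty => index 2.
Insert 297: h=2, slot 2 occupied => index 3.
Insert 284: h=2, slots 2,3 occupied => index 4.
Insert 738: h=10, slot 10 empty => index 10.
Insert 349: h=2, slots 2,3,4 occupied => index 5.
Insert 132: h=9, slot 9 empty => index 9.
Table: [424, _, 323, 297, 284, 349, 277, _, _, 132, 738, _, _]

349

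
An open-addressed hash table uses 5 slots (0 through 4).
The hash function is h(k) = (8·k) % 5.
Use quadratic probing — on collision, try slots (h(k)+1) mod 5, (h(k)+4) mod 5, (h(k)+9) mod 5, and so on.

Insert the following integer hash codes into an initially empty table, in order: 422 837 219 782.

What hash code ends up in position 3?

Insert 422: h=1, slot 1 empty -> index 1.
Insert 837: h=1, slot 1 occupied -> index 2.
Insert 219: h=2, slot 2 occupied -> index 3.
Insert 782: h=1, slots 1,2 occupied -> index 0.
Table: [782, 422, 837, 219, .]

219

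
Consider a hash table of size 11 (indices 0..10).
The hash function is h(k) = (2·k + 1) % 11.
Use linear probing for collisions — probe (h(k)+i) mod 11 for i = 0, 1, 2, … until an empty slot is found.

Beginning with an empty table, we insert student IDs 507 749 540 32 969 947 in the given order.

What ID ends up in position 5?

540

Insert 507: h=3, slot 3 empty -> index 3.
Insert 749: h=3, slot 3 occupied -> index 4.
Insert 540: h=3, slots 3,4 occupied -> index 5.
Insert 32: h=10, slot 10 empty -> index 10.
Insert 969: h=3, slots 3,4,5 occupied -> index 6.
Insert 947: h=3, slots 3,4,5,6 occupied -> index 7.
Table: [_, _, _, 507, 749, 540, 969, 947, _, _, 32]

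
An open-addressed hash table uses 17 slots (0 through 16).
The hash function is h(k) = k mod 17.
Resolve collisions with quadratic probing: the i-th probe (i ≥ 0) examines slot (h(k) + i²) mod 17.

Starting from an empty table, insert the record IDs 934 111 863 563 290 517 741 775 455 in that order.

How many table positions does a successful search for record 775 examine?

2

Insert 934: h=16, slot 16 empty -> index 16.
Insert 111: h=9, slot 9 empty -> index 9.
Insert 863: h=13, slot 13 empty -> index 13.
Insert 563: h=2, slot 2 empty -> index 2.
Insert 290: h=1, slot 1 empty -> index 1.
Insert 517: h=7, slot 7 empty -> index 7.
Insert 741: h=10, slot 10 empty -> index 10.
Insert 775: h=10, slot 10 occupied -> index 11.
Insert 455: h=13, slot 13 occupied -> index 14.
Table: [∅, 290, 563, ∅, ∅, ∅, ∅, 517, ∅, 111, 741, 775, ∅, 863, 455, ∅, 934]
Lookup 775: h=10, probe 10,11 → found at 11.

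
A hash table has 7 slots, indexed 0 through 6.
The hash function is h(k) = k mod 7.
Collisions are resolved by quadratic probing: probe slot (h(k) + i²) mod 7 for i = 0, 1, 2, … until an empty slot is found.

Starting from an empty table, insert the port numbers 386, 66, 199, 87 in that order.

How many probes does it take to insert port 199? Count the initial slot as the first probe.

386: h=1 => slot 1
66: h=3 => slot 3
199: h=3, probe 3,4 => slot 4
87: h=3, probe 3,4,0 => slot 0
Table: [87, 386, -, 66, 199, -, -]

2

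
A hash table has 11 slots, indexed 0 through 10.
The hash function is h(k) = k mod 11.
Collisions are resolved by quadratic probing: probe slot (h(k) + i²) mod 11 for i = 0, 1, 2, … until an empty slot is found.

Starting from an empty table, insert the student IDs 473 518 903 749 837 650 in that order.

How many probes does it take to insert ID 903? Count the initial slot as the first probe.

2

Insert 473: h=0, slot 0 empty → index 0.
Insert 518: h=1, slot 1 empty → index 1.
Insert 903: h=1, slot 1 occupied → index 2.
Insert 749: h=1, slots 1,2 occupied → index 5.
Insert 837: h=1, slots 1,2,5 occupied → index 10.
Insert 650: h=1, slots 1,2,5,10 occupied → index 6.
Table: [473, 518, 903, _, _, 749, 650, _, _, _, 837]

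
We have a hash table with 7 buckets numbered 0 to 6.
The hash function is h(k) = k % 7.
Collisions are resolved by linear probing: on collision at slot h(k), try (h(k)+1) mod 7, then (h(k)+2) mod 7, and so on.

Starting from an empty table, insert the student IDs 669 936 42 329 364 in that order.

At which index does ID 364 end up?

Insert 669: h=4, slot 4 empty -> index 4.
Insert 936: h=5, slot 5 empty -> index 5.
Insert 42: h=0, slot 0 empty -> index 0.
Insert 329: h=0, slot 0 occupied -> index 1.
Insert 364: h=0, slots 0,1 occupied -> index 2.
Table: [42, 329, 364, -, 669, 936, -]

2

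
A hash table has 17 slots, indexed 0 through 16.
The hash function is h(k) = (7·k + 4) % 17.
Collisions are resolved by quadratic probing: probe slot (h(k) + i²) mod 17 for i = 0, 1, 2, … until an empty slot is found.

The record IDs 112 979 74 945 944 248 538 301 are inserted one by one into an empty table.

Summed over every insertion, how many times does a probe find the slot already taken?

6

112: h=6 => slot 6
979: h=6, probe 6,7 => slot 7
74: h=12 => slot 12
945: h=6, probe 6,7,10 => slot 10
944: h=16 => slot 16
248: h=6, probe 6,7,10,15 => slot 15
538: h=13 => slot 13
301: h=3 => slot 3
Table: [∅, ∅, ∅, 301, ∅, ∅, 112, 979, ∅, ∅, 945, ∅, 74, 538, ∅, 248, 944]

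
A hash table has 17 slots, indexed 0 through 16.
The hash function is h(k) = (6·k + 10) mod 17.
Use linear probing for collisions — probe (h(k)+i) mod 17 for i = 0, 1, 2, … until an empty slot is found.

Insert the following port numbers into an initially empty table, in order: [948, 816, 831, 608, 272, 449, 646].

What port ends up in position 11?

272

Insert 948: h=3, slot 3 empty -> index 3.
Insert 816: h=10, slot 10 empty -> index 10.
Insert 831: h=15, slot 15 empty -> index 15.
Insert 608: h=3, slot 3 occupied -> index 4.
Insert 272: h=10, slot 10 occupied -> index 11.
Insert 449: h=1, slot 1 empty -> index 1.
Insert 646: h=10, slots 10,11 occupied -> index 12.
Table: [_, 449, _, 948, 608, _, _, _, _, _, 816, 272, 646, _, _, 831, _]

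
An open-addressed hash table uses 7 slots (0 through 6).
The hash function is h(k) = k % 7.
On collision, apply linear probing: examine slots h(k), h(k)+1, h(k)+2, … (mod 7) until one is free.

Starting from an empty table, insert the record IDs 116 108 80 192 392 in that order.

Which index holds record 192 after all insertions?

116: h=4 → slot 4
108: h=3 → slot 3
80: h=3, probe 3,4,5 → slot 5
192: h=3, probe 3,4,5,6 → slot 6
392: h=0 → slot 0
Table: [392, ∅, ∅, 108, 116, 80, 192]

6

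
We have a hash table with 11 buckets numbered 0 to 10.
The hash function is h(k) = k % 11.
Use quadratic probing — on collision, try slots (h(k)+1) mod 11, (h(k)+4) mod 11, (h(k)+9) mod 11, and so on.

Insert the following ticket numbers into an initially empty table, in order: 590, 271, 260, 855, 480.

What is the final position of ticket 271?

8

590 hashes to 7; slot 7 is free => place at 7.
271 hashes to 7; 7 taken => place at 8.
260 hashes to 7; 7,8 taken => place at 0.
855 hashes to 8; 8 taken => place at 9.
480 hashes to 7; 7,8,0 taken => place at 5.
Table: [260, -, -, -, -, 480, -, 590, 271, 855, -]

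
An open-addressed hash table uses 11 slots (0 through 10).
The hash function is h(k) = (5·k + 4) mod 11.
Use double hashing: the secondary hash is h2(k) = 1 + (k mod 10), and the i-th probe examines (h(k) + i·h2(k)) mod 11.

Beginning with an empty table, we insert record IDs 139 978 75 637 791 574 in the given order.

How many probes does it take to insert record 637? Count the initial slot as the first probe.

139 hashes to 6; slot 6 is free → place at 6.
978 hashes to 10; slot 10 is free → place at 10.
75 hashes to 5; slot 5 is free → place at 5.
637 hashes to 10, h2=8; 10 taken → place at 7.
791 hashes to 10, h2=2; 10 taken → place at 1.
574 hashes to 3; slot 3 is free → place at 3.
Table: [., 791, ., 574, ., 75, 139, 637, ., ., 978]

2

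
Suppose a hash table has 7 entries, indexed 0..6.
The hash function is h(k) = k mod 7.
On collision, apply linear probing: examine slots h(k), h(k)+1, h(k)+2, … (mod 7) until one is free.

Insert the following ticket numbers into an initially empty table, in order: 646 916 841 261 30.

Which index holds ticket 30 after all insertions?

4

646: h=2 => slot 2
916: h=6 => slot 6
841: h=1 => slot 1
261: h=2, probe 2,3 => slot 3
30: h=2, probe 2,3,4 => slot 4
Table: [∅, 841, 646, 261, 30, ∅, 916]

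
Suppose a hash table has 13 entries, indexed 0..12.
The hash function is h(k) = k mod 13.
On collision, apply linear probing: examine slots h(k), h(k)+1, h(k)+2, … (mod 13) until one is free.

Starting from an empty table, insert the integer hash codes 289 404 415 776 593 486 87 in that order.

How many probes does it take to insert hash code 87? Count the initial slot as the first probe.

2

289: h=3 → slot 3
404: h=1 → slot 1
415: h=12 → slot 12
776: h=9 → slot 9
593: h=8 → slot 8
486: h=5 → slot 5
87: h=9, probe 9,10 → slot 10
Table: [-, 404, -, 289, -, 486, -, -, 593, 776, 87, -, 415]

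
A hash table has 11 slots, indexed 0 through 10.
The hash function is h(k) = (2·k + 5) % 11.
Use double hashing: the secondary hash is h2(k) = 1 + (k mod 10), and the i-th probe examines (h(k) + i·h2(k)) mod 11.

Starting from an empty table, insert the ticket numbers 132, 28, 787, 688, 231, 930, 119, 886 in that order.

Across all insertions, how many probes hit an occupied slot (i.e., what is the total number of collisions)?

6

132 hashes to 5; slot 5 is free => place at 5.
28 hashes to 6; slot 6 is free => place at 6.
787 hashes to 6, h2=8; 6 taken => place at 3.
688 hashes to 6, h2=9; 6 taken => place at 4.
231 hashes to 5, h2=2; 5 taken => place at 7.
930 hashes to 6, h2=1; 6,7 taken => place at 8.
119 hashes to 1; slot 1 is free => place at 1.
886 hashes to 6, h2=7; 6 taken => place at 2.
Table: [., 119, 886, 787, 688, 132, 28, 231, 930, ., .]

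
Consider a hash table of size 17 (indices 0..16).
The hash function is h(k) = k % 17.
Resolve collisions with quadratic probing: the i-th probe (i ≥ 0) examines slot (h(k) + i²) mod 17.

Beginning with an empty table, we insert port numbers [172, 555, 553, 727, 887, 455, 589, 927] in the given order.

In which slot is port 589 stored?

172: h=2 -> slot 2
555: h=11 -> slot 11
553: h=9 -> slot 9
727: h=13 -> slot 13
887: h=3 -> slot 3
455: h=13, probe 13,14 -> slot 14
589: h=11, probe 11,12 -> slot 12
927: h=9, probe 9,10 -> slot 10
Table: [_, _, 172, 887, _, _, _, _, _, 553, 927, 555, 589, 727, 455, _, _]

12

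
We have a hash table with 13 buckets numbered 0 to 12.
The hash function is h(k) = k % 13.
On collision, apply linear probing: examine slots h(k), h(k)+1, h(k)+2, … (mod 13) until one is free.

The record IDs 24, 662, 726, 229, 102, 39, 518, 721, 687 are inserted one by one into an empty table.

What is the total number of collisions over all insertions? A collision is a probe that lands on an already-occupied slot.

18

Insert 24: h=11, slot 11 empty -> index 11.
Insert 662: h=12, slot 12 empty -> index 12.
Insert 726: h=11, slots 11,12 occupied -> index 0.
Insert 229: h=8, slot 8 empty -> index 8.
Insert 102: h=11, slots 11,12,0 occupied -> index 1.
Insert 39: h=0, slots 0,1 occupied -> index 2.
Insert 518: h=11, slots 11,12,0,1,2 occupied -> index 3.
Insert 721: h=6, slot 6 empty -> index 6.
Insert 687: h=11, slots 11,12,0,1,2,3 occupied -> index 4.
Table: [726, 102, 39, 518, 687, _, 721, _, 229, _, _, 24, 662]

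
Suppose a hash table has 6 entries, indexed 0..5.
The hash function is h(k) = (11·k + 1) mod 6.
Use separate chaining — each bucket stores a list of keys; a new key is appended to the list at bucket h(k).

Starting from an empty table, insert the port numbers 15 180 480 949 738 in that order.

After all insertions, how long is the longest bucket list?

3

Insert 15: h=4, bucket 4 empty -> new chain.
Insert 180: h=1, bucket 1 empty -> new chain.
Insert 480: h=1, bucket 1 nonempty -> append to chain.
Insert 949: h=0, bucket 0 empty -> new chain.
Insert 738: h=1, bucket 1 nonempty -> append to chain.
Final buckets:
0: 949
1: 180 -> 480 -> 738
2: ∅
3: ∅
4: 15
5: ∅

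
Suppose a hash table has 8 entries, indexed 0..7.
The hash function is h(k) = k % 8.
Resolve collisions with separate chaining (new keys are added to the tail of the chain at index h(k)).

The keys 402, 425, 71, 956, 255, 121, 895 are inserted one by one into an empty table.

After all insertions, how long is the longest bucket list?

3

Insert 402: h=2, bucket 2 empty -> new chain.
Insert 425: h=1, bucket 1 empty -> new chain.
Insert 71: h=7, bucket 7 empty -> new chain.
Insert 956: h=4, bucket 4 empty -> new chain.
Insert 255: h=7, bucket 7 nonempty -> append to chain.
Insert 121: h=1, bucket 1 nonempty -> append to chain.
Insert 895: h=7, bucket 7 nonempty -> append to chain.
Final buckets:
0: _
1: 425 -> 121
2: 402
3: _
4: 956
5: _
6: _
7: 71 -> 255 -> 895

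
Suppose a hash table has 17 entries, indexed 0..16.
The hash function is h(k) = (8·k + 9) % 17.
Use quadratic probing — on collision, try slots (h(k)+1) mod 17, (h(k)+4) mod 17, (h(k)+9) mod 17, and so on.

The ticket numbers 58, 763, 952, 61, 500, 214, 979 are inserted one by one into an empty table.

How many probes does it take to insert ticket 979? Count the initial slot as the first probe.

3

58 hashes to 14; slot 14 is free -> place at 14.
763 hashes to 10; slot 10 is free -> place at 10.
952 hashes to 9; slot 9 is free -> place at 9.
61 hashes to 4; slot 4 is free -> place at 4.
500 hashes to 14; 14 taken -> place at 15.
214 hashes to 4; 4 taken -> place at 5.
979 hashes to 4; 4,5 taken -> place at 8.
Table: [_, _, _, _, 61, 214, _, _, 979, 952, 763, _, _, _, 58, 500, _]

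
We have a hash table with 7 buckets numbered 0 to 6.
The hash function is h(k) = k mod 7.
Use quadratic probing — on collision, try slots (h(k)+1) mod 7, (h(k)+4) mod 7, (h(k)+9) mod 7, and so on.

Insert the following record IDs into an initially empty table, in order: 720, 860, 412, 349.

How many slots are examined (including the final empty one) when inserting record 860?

2

720 hashes to 6; slot 6 is free -> place at 6.
860 hashes to 6; 6 taken -> place at 0.
412 hashes to 6; 6,0 taken -> place at 3.
349 hashes to 6; 6,0,3 taken -> place at 1.
Table: [860, 349, ., 412, ., ., 720]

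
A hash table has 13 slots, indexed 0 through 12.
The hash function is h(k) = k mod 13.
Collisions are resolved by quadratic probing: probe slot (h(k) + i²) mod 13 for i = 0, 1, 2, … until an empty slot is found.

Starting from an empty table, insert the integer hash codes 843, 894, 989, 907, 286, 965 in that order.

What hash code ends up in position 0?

286

843: h=11 → slot 11
894: h=10 → slot 10
989: h=1 → slot 1
907: h=10, probe 10,11,1,6 → slot 6
286: h=0 → slot 0
965: h=3 → slot 3
Table: [286, 989, ., 965, ., ., 907, ., ., ., 894, 843, .]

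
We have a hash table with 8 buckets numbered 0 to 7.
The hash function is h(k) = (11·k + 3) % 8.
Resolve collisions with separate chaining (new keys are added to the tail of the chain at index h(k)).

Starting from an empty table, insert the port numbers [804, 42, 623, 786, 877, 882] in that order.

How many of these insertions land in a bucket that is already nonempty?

2

804 → bucket 7
42 → bucket 1
623 → bucket 0
786 → bucket 1 (collision)
877 → bucket 2
882 → bucket 1 (collision)
Final buckets:
0: 623
1: 42 -> 786 -> 882
2: 877
3: ∅
4: ∅
5: ∅
6: ∅
7: 804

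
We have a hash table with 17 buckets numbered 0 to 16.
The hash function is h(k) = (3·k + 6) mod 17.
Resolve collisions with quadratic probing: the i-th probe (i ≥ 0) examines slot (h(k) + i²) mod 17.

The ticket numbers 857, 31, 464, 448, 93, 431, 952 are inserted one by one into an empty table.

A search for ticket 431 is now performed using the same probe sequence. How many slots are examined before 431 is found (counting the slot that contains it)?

Insert 857: h=10, slot 10 empty -> index 10.
Insert 31: h=14, slot 14 empty -> index 14.
Insert 464: h=4, slot 4 empty -> index 4.
Insert 448: h=7, slot 7 empty -> index 7.
Insert 93: h=13, slot 13 empty -> index 13.
Insert 431: h=7, slot 7 occupied -> index 8.
Insert 952: h=6, slot 6 empty -> index 6.
Table: [-, -, -, -, 464, -, 952, 448, 431, -, 857, -, -, 93, 31, -, -]
Lookup 431: h=7, probe 7,8 → found at 8.

2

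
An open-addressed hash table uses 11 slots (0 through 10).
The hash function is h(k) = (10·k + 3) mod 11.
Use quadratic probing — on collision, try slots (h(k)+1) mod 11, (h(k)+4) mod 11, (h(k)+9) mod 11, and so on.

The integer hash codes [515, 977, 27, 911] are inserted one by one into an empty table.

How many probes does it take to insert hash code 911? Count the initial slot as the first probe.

4

Insert 515: h=5, slot 5 empty => index 5.
Insert 977: h=5, slot 5 occupied => index 6.
Insert 27: h=9, slot 9 empty => index 9.
Insert 911: h=5, slots 5,6,9 occupied => index 3.
Table: [—, —, —, 911, —, 515, 977, —, —, 27, —]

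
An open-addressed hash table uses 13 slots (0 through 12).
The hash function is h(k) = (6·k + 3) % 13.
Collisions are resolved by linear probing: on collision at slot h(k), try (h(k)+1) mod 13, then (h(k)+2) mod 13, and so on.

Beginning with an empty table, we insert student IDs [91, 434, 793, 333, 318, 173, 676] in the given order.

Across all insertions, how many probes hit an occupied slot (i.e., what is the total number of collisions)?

3

Insert 91: h=3, slot 3 empty → index 3.
Insert 434: h=7, slot 7 empty → index 7.
Insert 793: h=3, slot 3 occupied → index 4.
Insert 333: h=12, slot 12 empty → index 12.
Insert 318: h=0, slot 0 empty → index 0.
Insert 173: h=1, slot 1 empty → index 1.
Insert 676: h=3, slots 3,4 occupied → index 5.
Table: [318, 173, -, 91, 793, 676, -, 434, -, -, -, -, 333]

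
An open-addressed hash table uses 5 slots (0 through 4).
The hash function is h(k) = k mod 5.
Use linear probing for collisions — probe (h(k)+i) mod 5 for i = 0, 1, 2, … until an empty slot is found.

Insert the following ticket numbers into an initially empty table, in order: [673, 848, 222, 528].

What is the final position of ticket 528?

0

Insert 673: h=3, slot 3 empty => index 3.
Insert 848: h=3, slot 3 occupied => index 4.
Insert 222: h=2, slot 2 empty => index 2.
Insert 528: h=3, slots 3,4 occupied => index 0.
Table: [528, —, 222, 673, 848]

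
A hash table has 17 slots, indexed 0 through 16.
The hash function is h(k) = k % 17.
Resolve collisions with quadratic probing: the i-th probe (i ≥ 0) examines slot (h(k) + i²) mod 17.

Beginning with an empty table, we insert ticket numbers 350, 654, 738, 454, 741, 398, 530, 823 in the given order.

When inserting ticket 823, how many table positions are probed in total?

350: h=10 -> slot 10
654: h=8 -> slot 8
738: h=7 -> slot 7
454: h=12 -> slot 12
741: h=10, probe 10,11 -> slot 11
398: h=7, probe 7,8,11,16 -> slot 16
530: h=3 -> slot 3
823: h=7, probe 7,8,11,16,6 -> slot 6
Table: [—, —, —, 530, —, —, 823, 738, 654, —, 350, 741, 454, —, —, —, 398]

5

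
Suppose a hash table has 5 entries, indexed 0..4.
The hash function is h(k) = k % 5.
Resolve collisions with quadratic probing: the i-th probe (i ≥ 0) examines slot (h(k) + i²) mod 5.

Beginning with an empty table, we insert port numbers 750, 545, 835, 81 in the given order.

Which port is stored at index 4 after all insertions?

835

750 hashes to 0; slot 0 is free -> place at 0.
545 hashes to 0; 0 taken -> place at 1.
835 hashes to 0; 0,1 taken -> place at 4.
81 hashes to 1; 1 taken -> place at 2.
Table: [750, 545, 81, ∅, 835]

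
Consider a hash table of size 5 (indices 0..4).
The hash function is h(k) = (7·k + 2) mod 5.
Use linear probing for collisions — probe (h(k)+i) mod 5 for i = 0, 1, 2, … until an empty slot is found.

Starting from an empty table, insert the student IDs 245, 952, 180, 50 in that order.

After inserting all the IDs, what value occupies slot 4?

50

Insert 245: h=2, slot 2 empty => index 2.
Insert 952: h=1, slot 1 empty => index 1.
Insert 180: h=2, slot 2 occupied => index 3.
Insert 50: h=2, slots 2,3 occupied => index 4.
Table: [-, 952, 245, 180, 50]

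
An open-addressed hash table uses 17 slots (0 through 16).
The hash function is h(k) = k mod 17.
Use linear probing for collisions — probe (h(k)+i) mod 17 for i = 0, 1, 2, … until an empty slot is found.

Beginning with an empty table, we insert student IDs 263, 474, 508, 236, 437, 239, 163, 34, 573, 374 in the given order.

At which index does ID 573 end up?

263: h=8 => slot 8
474: h=15 => slot 15
508: h=15, probe 15,16 => slot 16
236: h=15, probe 15,16,0 => slot 0
437: h=12 => slot 12
239: h=1 => slot 1
163: h=10 => slot 10
34: h=0, probe 0,1,2 => slot 2
573: h=12, probe 12,13 => slot 13
374: h=0, probe 0,1,2,3 => slot 3
Table: [236, 239, 34, 374, ., ., ., ., 263, ., 163, ., 437, 573, ., 474, 508]

13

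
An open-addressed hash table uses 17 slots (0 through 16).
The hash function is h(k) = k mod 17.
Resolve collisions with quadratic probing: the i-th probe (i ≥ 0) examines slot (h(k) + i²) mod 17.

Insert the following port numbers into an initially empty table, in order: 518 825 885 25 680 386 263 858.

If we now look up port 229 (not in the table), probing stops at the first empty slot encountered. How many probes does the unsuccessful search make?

7

518 hashes to 8; slot 8 is free -> place at 8.
825 hashes to 9; slot 9 is free -> place at 9.
885 hashes to 1; slot 1 is free -> place at 1.
25 hashes to 8; 8,9 taken -> place at 12.
680 hashes to 0; slot 0 is free -> place at 0.
386 hashes to 12; 12 taken -> place at 13.
263 hashes to 8; 8,9,12,0 taken -> place at 7.
858 hashes to 8; 8,9,12,0,7 taken -> place at 16.
Table: [680, 885, -, -, -, -, -, 263, 518, 825, -, -, 25, 386, -, -, 858]
Lookup 229: h=8, probe 8,9,12,0,7,16,10 → slot 10 empty, not found.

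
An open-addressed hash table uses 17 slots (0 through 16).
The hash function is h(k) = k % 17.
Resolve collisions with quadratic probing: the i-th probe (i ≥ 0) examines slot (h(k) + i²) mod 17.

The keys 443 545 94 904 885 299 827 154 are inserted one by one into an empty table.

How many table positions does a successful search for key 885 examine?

Insert 443: h=1, slot 1 empty -> index 1.
Insert 545: h=1, slot 1 occupied -> index 2.
Insert 94: h=9, slot 9 empty -> index 9.
Insert 904: h=3, slot 3 empty -> index 3.
Insert 885: h=1, slots 1,2 occupied -> index 5.
Insert 299: h=10, slot 10 empty -> index 10.
Insert 827: h=11, slot 11 empty -> index 11.
Insert 154: h=1, slots 1,2,5,10 occupied -> index 0.
Table: [154, 443, 545, 904, ∅, 885, ∅, ∅, ∅, 94, 299, 827, ∅, ∅, ∅, ∅, ∅]
Lookup 885: h=1, probe 1,2,5 → found at 5.

3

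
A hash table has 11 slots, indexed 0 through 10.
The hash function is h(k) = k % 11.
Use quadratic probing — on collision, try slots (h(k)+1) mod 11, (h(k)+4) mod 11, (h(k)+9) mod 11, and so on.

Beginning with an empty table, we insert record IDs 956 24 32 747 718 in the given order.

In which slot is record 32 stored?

956 hashes to 10; slot 10 is free => place at 10.
24 hashes to 2; slot 2 is free => place at 2.
32 hashes to 10; 10 taken => place at 0.
747 hashes to 10; 10,0 taken => place at 3.
718 hashes to 3; 3 taken => place at 4.
Table: [32, _, 24, 747, 718, _, _, _, _, _, 956]

0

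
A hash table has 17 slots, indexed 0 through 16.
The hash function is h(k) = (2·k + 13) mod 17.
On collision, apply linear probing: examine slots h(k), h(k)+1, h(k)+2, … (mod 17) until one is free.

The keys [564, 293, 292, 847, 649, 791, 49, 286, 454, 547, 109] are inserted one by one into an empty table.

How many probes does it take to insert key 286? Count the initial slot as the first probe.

2

564: h=2 => slot 2
293: h=4 => slot 4
292: h=2, probe 2,3 => slot 3
847: h=7 => slot 7
649: h=2, probe 2,3,4,5 => slot 5
791: h=14 => slot 14
49: h=9 => slot 9
286: h=7, probe 7,8 => slot 8
454: h=3, probe 3,4,5,6 => slot 6
547: h=2, probe 2,3,4,5,6,7,8,9,10 => slot 10
109: h=10, probe 10,11 => slot 11
Table: [—, —, 564, 292, 293, 649, 454, 847, 286, 49, 547, 109, —, —, 791, —, —]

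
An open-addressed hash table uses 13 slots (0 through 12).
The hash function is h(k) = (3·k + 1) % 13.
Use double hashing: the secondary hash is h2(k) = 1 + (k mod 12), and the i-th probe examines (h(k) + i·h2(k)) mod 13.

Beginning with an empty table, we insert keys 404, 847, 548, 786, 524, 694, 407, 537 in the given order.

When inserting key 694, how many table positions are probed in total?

Insert 404: h=4, slot 4 empty → index 4.
Insert 847: h=7, slot 7 empty → index 7.
Insert 548: h=7, h2=9, slot 7 occupied → index 3.
Insert 786: h=6, slot 6 empty → index 6.
Insert 524: h=0, slot 0 empty → index 0.
Insert 694: h=3, h2=11, slot 3 occupied → index 1.
Insert 407: h=0, h2=12, slot 0 occupied → index 12.
Insert 537: h=0, h2=10, slot 0 occupied → index 10.
Table: [524, 694, _, 548, 404, _, 786, 847, _, _, 537, _, 407]

2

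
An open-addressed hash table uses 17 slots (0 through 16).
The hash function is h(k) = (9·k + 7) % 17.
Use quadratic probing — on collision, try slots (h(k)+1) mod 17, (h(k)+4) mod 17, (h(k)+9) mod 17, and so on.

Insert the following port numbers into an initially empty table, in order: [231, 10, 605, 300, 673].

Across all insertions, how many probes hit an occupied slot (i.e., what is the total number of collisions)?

7

231: h=12 => slot 12
10: h=12, probe 12,13 => slot 13
605: h=12, probe 12,13,16 => slot 16
300: h=4 => slot 4
673: h=12, probe 12,13,16,4,11 => slot 11
Table: [∅, ∅, ∅, ∅, 300, ∅, ∅, ∅, ∅, ∅, ∅, 673, 231, 10, ∅, ∅, 605]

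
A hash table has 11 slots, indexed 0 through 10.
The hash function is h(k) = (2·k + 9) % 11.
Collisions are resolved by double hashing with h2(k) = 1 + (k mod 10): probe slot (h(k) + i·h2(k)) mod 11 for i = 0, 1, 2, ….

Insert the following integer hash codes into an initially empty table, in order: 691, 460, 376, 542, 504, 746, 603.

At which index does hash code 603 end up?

9

691 hashes to 5; slot 5 is free -> place at 5.
460 hashes to 5, h2=1; 5 taken -> place at 6.
376 hashes to 2; slot 2 is free -> place at 2.
542 hashes to 4; slot 4 is free -> place at 4.
504 hashes to 5, h2=5; 5 taken -> place at 10.
746 hashes to 5, h2=7; 5 taken -> place at 1.
603 hashes to 5, h2=4; 5 taken -> place at 9.
Table: [-, 746, 376, -, 542, 691, 460, -, -, 603, 504]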